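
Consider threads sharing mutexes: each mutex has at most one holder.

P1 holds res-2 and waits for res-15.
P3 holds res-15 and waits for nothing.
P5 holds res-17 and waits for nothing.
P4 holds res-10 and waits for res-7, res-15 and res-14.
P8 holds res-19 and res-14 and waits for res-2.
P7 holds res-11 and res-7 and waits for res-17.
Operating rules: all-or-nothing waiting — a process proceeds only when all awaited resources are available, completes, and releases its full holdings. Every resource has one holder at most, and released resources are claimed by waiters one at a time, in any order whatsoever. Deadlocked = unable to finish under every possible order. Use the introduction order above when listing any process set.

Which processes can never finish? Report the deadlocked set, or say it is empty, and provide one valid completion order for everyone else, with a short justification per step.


No process is deadlocked.
Key observation: the wait graph is acyclic; completion cascades from the unblocked processes through everyone else.
A valid finishing order for the others: P5, P3, P1, P8, P7, P4.
Check, step by step:
  P5 waits on nothing -> runs at once and releases res-17
  P3 waits on nothing -> runs at once and releases res-15
  P1 waits on res-15 — all released -> runs and releases res-2
  P8 waits on res-2 — all released -> runs and releases res-19 and res-14
  P7 waits on res-17 — all released -> runs and releases res-11 and res-7
  P4 waits on res-7, res-15 and res-14 — all released -> runs and releases res-10


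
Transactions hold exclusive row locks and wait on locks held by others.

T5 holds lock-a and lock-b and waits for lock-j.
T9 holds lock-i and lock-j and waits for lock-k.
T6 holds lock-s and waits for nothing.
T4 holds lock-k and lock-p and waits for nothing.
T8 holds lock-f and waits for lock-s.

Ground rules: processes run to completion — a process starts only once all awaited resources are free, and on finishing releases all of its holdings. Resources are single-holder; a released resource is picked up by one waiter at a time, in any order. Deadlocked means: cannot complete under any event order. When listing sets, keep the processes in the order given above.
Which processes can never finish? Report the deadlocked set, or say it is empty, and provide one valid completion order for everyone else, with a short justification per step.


Nothing here is deadlocked.
Key observation: although several processes wait, no cycle exists — each chain bottoms out at a free runner.
One completion order for the rest: T4, T9, T5, T6, T8.
Verifying each step:
  T4 waits on nothing -> runs at once and releases lock-k and lock-p
  T9 waits on lock-k — all released -> runs and releases lock-i and lock-j
  T5 waits on lock-j — all released -> runs and releases lock-a and lock-b
  T6 waits on nothing -> runs at once and releases lock-s
  T8 waits on lock-s — all released -> runs and releases lock-f


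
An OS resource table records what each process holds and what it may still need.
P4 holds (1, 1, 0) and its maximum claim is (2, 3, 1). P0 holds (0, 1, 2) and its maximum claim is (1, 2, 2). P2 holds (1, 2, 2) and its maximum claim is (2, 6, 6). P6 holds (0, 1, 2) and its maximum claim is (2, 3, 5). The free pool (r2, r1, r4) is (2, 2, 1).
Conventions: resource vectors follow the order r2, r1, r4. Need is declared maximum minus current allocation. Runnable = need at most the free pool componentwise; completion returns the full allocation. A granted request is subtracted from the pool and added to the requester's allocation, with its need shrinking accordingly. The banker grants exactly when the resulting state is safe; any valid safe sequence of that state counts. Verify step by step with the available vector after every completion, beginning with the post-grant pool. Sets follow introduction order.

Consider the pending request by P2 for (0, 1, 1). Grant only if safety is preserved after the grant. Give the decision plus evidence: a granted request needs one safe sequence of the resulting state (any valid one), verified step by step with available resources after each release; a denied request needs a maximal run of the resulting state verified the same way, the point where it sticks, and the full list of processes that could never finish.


DENY. Granting would leave the state unsafe.
Key observation: P0, P4 can finish, but then (3, 3, 2) is all there is, and the blocked group's r4 demands exceed it.
On the post-grant state, P0, P4 is a maximal run — nothing extends it. Step-by-step check:
  pool = (2, 1, 0)
  P0 needs (1, 1, 0) <= (2, 1, 0) -> finishes; pool += (0, 1, 2) = (2, 2, 2)
  P4 needs (1, 2, 1) <= (2, 2, 2) -> finishes; pool += (1, 1, 0) = (3, 3, 2)
  P2 still needs (1, 3, 3) but only (3, 3, 2) is free — short on r4
  P6 still needs (2, 2, 3) but only (3, 3, 2) is free — short on r4
Post-grant, the permanently blocked set is P2 and P6.


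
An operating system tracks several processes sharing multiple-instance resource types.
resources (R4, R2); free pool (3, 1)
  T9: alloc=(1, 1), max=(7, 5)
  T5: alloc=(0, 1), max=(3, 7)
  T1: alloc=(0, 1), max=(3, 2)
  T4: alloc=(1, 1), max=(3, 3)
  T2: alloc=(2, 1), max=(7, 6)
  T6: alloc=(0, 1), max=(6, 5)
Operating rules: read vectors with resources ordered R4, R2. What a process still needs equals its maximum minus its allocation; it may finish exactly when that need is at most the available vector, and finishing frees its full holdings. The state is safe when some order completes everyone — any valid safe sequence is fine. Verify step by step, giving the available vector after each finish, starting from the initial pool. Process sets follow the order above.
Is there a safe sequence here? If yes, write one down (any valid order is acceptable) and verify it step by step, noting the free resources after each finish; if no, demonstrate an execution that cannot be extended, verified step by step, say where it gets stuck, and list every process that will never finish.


UNSAFE.
Key observation: no order helps: past T1, T4, the free pool tops out at (4, 3), below what each blocked process needs in R2.
Going as far as possible: T1, T4; after that, nothing fits. Walking it through:
  pool = (3, 1)
  run T1 (needs (3, 1), free (3, 1)); after release of (0, 1) the pool is (3, 2)
  run T4 (needs (2, 2), free (3, 2)); after release of (1, 1) the pool is (4, 3)
  T9 cannot run: need (6, 4) vs free (4, 3) (insufficient R4 and R2)
  T5 cannot run: need (3, 6) vs free (4, 3) (insufficient R2)
  T2 cannot run: need (5, 5) vs free (4, 3) (insufficient R4 and R2)
  T6 cannot run: need (6, 4) vs free (4, 3) (insufficient R4 and R2)
Never able to finish: T9, T5, T2 and T6.


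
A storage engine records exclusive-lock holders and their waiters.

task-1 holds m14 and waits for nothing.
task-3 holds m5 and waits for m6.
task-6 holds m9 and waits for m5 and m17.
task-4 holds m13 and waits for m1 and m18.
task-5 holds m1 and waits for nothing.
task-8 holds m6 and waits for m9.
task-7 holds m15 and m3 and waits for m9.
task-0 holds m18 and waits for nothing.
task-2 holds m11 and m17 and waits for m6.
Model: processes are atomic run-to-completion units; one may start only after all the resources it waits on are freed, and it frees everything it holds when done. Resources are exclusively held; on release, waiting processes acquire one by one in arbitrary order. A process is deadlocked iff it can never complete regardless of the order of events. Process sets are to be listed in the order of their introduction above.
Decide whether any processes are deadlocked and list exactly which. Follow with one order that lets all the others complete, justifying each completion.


Deadlocked: task-3, task-6, task-8, task-7 and task-2.
Key observation: nobody on the ring task-3 -> task-8 -> task-6 -> task-3 can start until another member finishes, which never happens; task-2 is caught in further circular waits and task-7 waits into the deadlock from upstream.
A valid finishing order for the others: task-1, task-0, task-5, task-4.
Walking it through:
  task-1 waits on nothing -> runs at once and releases m14
  task-0 waits on nothing -> runs at once and releases m18
  task-5 waits on nothing -> runs at once and releases m1
  task-4 waits on m1 and m18 — all released -> runs and releases m13


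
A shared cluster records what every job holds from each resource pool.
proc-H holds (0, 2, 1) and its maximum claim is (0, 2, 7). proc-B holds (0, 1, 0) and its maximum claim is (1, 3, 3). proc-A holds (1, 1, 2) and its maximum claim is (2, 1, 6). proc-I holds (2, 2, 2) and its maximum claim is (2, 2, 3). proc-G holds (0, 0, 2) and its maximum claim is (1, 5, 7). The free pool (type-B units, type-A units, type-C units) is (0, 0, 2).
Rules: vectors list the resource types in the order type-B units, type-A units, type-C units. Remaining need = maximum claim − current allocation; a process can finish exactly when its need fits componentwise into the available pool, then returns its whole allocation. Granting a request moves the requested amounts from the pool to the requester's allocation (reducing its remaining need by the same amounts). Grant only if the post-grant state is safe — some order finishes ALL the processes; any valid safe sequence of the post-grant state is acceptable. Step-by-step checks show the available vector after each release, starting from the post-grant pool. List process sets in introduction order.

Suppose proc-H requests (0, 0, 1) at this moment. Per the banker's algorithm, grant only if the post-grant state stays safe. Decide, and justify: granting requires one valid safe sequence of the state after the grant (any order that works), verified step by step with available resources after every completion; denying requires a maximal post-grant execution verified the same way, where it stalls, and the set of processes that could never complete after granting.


DENY. Granting would leave the state unsafe.
Key observation: once proc-I, proc-B finish, the pool peaks at (2, 3, 3) — and every remaining process still needs more type-C units than that.
Pretend the grant happened; the run proc-I, proc-B goes as far as possible. Verifying each step:
  pool = (0, 0, 1)
  proc-I: need (0, 0, 1) fits (0, 0, 1); releases (2, 2, 2), pool now (2, 2, 3)
  proc-B: need (1, 2, 3) fits (2, 2, 3); releases (0, 1, 0), pool now (2, 3, 3)
  blocked: proc-H wants (0, 0, 5), pool (2, 3, 3) — not enough type-C units
  blocked: proc-A wants (1, 0, 4), pool (2, 3, 3) — not enough type-C units
  blocked: proc-G wants (1, 5, 5), pool (2, 3, 3) — not enough type-A units and type-C units
Post-grant, the permanently blocked set is proc-H, proc-A and proc-G.


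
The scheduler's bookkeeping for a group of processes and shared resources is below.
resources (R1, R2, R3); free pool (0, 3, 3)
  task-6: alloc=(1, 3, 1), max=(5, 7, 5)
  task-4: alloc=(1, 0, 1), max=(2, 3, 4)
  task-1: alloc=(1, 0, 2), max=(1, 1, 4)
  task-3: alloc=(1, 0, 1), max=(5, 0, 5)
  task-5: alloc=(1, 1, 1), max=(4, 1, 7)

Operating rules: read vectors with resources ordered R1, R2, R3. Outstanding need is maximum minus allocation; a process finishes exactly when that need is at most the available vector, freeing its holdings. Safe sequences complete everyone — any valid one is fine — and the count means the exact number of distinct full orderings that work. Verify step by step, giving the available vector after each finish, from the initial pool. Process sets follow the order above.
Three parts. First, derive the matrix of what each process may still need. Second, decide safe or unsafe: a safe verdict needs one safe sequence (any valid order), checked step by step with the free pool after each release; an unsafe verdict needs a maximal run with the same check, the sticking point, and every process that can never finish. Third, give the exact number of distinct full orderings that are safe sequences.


(1) Remaining need (order R1, R2, R3):
  task-6: (4, 4, 4)
  task-4: (1, 3, 3)
  task-1: (0, 1, 2)
  task-3: (4, 0, 4)
  task-5: (3, 0, 6)
(2) UNSAFE.
Key observation: once task-1, task-4 finish, the pool peaks at (2, 3, 6) — and every remaining process still needs more R1 than that.
The run task-1, task-4 cannot be extended any further. Verifying each step:
  pool = (0, 3, 3)
  task-1 needs (0, 1, 2) <= (0, 3, 3) -> finishes; pool += (1, 0, 2) = (1, 3, 5)
  task-4 needs (1, 3, 3) <= (1, 3, 5) -> finishes; pool += (1, 0, 1) = (2, 3, 6)
  task-6 still needs (4, 4, 4) but only (2, 3, 6) is free — short on R1 and R2
  task-3 still needs (4, 0, 4) but only (2, 3, 6) is free — short on R1
  task-5 still needs (3, 0, 6) but only (2, 3, 6) is free — short on R1
Permanently blocked: task-6, task-3 and task-5.
(3) Precisely 0 of the possible complete orderings are safe sequences.


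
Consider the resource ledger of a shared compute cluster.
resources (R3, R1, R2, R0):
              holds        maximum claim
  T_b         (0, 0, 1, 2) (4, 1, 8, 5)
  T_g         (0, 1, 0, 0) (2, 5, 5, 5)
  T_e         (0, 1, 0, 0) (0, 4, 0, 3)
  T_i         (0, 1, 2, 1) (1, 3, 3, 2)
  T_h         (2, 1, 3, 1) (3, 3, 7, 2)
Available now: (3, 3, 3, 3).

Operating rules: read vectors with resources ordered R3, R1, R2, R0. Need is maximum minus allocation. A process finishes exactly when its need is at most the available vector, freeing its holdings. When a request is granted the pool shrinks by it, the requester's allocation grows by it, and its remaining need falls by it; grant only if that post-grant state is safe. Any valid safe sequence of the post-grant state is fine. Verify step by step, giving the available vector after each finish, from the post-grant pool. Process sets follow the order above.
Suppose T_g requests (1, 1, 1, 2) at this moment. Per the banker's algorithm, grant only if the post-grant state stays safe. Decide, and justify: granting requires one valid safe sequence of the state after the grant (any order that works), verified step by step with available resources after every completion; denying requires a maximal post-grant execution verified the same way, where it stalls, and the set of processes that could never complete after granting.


GRANT — the state after the grant stays safe, e.g. via T_i, T_h, T_b, T_g, T_e.
Key observation: the transfer keeps a workable pool ((2, 2, 2, 1)); T_i starts the safe sequence.
Step-by-step check of the post-grant state:
  pool = (2, 2, 2, 1)
  T_i: need (1, 2, 1, 1) fits (2, 2, 2, 1); releases (0, 1, 2, 1), pool now (2, 3, 4, 2)
  T_h: need (1, 2, 4, 1) fits (2, 3, 4, 2); releases (2, 1, 3, 1), pool now (4, 4, 7, 3)
  T_b: need (4, 1, 7, 3) fits (4, 4, 7, 3); releases (0, 0, 1, 2), pool now (4, 4, 8, 5)
  T_g: need (1, 3, 4, 3) fits (4, 4, 8, 5); releases (1, 2, 1, 2), pool now (5, 6, 9, 7)
  T_e: need (0, 3, 0, 3) fits (5, 6, 9, 7); releases (0, 1, 0, 0), pool now (5, 7, 9, 7)


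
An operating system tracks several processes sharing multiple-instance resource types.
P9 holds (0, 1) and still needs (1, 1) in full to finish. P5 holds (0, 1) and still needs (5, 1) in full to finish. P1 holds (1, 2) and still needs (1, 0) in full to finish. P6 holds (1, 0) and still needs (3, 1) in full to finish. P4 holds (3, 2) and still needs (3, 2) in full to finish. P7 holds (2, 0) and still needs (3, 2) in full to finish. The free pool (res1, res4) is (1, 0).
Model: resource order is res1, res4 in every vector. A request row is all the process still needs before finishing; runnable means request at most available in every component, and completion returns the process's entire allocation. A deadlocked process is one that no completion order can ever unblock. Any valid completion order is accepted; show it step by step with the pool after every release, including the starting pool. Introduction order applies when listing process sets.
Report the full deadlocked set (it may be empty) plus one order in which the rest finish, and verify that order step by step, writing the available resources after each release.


Deadlocked set: P5, P6, P4 and P7.
Key observation: the pool after P1, P9 is (2, 3); every surviving request exceeds it in res1, so progress ends there.
One completion order for the rest: P1, P9. Check, step by step:
  pool = (1, 0)
  run P1 (needs (1, 0), free (1, 0)); after release of (1, 2) the pool is (2, 2)
  run P9 (needs (1, 1), free (2, 2)); after release of (0, 1) the pool is (2, 3)
The stuck group stays short no matter what:
  blocked: P5 wants (5, 1), pool (2, 3) — not enough res1
  blocked: P6 wants (3, 1), pool (2, 3) — not enough res1
  blocked: P4 wants (3, 2), pool (2, 3) — not enough res1
  blocked: P7 wants (3, 2), pool (2, 3) — not enough res1


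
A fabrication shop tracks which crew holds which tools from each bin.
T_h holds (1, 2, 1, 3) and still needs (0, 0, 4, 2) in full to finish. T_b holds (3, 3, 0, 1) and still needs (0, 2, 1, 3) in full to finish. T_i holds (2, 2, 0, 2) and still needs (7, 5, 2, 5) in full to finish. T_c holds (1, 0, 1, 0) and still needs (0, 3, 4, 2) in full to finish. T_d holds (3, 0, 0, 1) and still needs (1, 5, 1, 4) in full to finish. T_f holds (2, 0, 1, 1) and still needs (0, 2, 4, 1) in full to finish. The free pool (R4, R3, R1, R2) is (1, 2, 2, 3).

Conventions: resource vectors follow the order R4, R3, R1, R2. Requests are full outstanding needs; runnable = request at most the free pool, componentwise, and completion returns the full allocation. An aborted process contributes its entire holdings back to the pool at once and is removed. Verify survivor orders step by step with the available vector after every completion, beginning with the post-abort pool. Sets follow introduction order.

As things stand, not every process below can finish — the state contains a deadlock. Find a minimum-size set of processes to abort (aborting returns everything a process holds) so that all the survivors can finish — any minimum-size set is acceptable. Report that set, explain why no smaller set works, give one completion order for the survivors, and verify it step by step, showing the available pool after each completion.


Minimum abort set: T_h and T_f.
Key observation: aborting T_h and T_f returns (3, 2, 2, 4), and T_c — hopeless before — runs at step 2 with the returned capacity in the pool.
Why nothing smaller works — every single abort fails: T_h alone leaves T_c blocked (short on R1); T_b alone leaves T_h blocked (short on R1); T_i alone leaves T_h blocked (short on R1); T_c alone leaves T_h blocked (short on R1); T_d alone leaves T_h blocked (short on R1); T_f alone leaves T_h blocked (short on R1).
The survivors complete as T_b, T_c, T_d, T_i. Step-by-step check (starting from the post-abort pool):
  pool = (4, 4, 4, 7)
  T_b: need (0, 2, 1, 3) fits (4, 4, 4, 7); releases (3, 3, 0, 1), pool now (7, 7, 4, 8)
  T_c: need (0, 3, 4, 2) fits (7, 7, 4, 8); releases (1, 0, 1, 0), pool now (8, 7, 5, 8)
  T_d: need (1, 5, 1, 4) fits (8, 7, 5, 8); releases (3, 0, 0, 1), pool now (11, 7, 5, 9)
  T_i: need (7, 5, 2, 5) fits (11, 7, 5, 9); releases (2, 2, 0, 2), pool now (13, 9, 5, 11)


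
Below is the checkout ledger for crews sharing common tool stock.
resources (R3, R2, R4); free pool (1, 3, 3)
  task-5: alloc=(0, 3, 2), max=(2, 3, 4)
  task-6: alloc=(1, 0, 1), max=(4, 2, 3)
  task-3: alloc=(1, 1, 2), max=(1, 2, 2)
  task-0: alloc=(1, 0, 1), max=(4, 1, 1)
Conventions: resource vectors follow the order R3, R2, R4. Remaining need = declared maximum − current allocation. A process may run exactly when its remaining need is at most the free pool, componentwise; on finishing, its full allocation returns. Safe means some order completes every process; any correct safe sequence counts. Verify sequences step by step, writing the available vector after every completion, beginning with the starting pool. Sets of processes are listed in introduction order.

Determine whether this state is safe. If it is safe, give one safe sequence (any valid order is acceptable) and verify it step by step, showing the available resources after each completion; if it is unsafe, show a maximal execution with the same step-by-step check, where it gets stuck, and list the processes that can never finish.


UNSAFE — no complete ordering exists.
Key observation: the wall is R3: completing task-3, task-5 brings the pool only to (2, 7, 7), and all the rest need more.
Going as far as possible: task-3, task-5; after that, nothing fits. Walking it through:
  pool = (1, 3, 3)
  run task-3 (needs (0, 1, 0), free (1, 3, 3)); after release of (1, 1, 2) the pool is (2, 4, 5)
  run task-5 (needs (2, 0, 2), free (2, 4, 5)); after release of (0, 3, 2) the pool is (2, 7, 7)
  task-6 cannot run: need (3, 2, 2) vs free (2, 7, 7) (insufficient R3)
  task-0 cannot run: need (3, 1, 0) vs free (2, 7, 7) (insufficient R3)
Permanently blocked: task-6 and task-0.


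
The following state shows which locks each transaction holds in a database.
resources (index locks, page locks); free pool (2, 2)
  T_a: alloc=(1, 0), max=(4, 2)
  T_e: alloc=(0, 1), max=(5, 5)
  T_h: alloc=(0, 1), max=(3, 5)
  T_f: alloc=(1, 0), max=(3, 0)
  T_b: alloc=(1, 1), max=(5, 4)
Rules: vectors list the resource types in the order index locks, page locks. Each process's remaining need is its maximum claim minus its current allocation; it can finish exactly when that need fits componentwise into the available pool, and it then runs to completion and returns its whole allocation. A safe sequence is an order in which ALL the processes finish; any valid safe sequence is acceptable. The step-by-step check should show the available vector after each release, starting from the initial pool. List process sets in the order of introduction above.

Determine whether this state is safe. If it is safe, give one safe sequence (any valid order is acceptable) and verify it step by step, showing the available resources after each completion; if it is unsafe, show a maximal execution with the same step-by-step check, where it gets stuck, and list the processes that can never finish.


UNSAFE.
Key observation: T_f, T_a can finish, but then (4, 2) is all there is, and the blocked group's page locks demands exceed it.
A maximal execution: T_f, T_a — then nothing else fits. Check, step by step:
  pool = (2, 2)
  T_f: need (2, 0) fits (2, 2); releases (1, 0), pool now (3, 2)
  T_a: need (3, 2) fits (3, 2); releases (1, 0), pool now (4, 2)
  T_e cannot run: need (5, 4) vs free (4, 2) (insufficient index locks and page locks)
  T_h cannot run: need (3, 4) vs free (4, 2) (insufficient page locks)
  T_b cannot run: need (4, 3) vs free (4, 2) (insufficient page locks)
Permanently blocked: T_e, T_h and T_b.


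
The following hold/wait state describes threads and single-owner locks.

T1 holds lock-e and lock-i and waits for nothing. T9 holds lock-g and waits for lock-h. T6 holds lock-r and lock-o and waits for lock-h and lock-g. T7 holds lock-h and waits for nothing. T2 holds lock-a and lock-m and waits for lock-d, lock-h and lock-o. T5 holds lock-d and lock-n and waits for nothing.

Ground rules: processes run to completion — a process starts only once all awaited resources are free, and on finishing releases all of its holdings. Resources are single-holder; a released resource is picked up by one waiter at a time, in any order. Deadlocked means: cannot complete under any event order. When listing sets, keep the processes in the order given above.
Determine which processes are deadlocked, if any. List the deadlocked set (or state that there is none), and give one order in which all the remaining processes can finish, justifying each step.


The deadlocked set is empty.
Key observation: the wait graph is acyclic; completion cascades from the unblocked processes through everyone else.
A valid finishing order for the others: T7, T5, T9, T1, T6, T2.
Verifying each step:
  T7 waits on nothing -> runs at once and releases lock-h
  T5 waits on nothing -> runs at once and releases lock-d and lock-n
  T9: everything it awaited (lock-h) is free; runs, freeing lock-g
  T1 waits on nothing -> runs at once and releases lock-e and lock-i
  T6: everything it awaited (lock-h and lock-g) is free; runs, freeing lock-r and lock-o
  T2: everything it awaited (lock-d, lock-h and lock-o) is free; runs, freeing lock-a and lock-m


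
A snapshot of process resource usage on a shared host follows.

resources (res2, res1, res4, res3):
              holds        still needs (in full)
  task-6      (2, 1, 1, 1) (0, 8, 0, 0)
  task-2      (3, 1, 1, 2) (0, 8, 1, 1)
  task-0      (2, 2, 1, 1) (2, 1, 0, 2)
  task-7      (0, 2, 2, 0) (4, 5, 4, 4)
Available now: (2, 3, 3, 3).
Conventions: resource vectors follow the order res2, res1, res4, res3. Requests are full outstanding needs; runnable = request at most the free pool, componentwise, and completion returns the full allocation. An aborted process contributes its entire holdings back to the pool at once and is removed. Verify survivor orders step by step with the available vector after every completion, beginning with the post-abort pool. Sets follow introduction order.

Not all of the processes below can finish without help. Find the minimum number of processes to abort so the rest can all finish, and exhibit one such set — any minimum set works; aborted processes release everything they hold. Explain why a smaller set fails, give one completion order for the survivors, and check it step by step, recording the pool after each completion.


Minimum abort set: task-6.
Key observation: task-2 could never have finished before the abort; with (2, 1, 1, 1) returned by task-6, it fits at step 3.
No smaller set exists: with zero aborts the deadlock remains.
One survivor order: task-0, task-7, task-2. Check, step by step (post-abort pool first):
  pool = (4, 4, 4, 4)
  run task-0 (needs (2, 1, 0, 2), free (4, 4, 4, 4)); after release of (2, 2, 1, 1) the pool is (6, 6, 5, 5)
  run task-7 (needs (4, 5, 4, 4), free (6, 6, 5, 5)); after release of (0, 2, 2, 0) the pool is (6, 8, 7, 5)
  run task-2 (needs (0, 8, 1, 1), free (6, 8, 7, 5)); after release of (3, 1, 1, 2) the pool is (9, 9, 8, 7)


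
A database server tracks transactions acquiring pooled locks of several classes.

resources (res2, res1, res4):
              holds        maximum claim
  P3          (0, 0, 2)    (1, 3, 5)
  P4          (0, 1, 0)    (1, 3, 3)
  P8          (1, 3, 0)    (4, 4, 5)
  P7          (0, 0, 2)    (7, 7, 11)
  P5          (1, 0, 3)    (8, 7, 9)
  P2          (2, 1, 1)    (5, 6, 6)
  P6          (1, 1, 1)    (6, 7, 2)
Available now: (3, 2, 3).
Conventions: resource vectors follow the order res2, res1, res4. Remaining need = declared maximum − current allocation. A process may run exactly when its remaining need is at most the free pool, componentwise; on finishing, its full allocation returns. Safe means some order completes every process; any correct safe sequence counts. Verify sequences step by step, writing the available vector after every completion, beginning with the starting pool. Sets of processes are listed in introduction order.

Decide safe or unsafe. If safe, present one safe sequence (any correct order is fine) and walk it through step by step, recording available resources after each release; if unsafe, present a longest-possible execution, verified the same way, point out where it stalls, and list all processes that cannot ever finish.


SAFE — a valid safe sequence is P4, P3, P8, P2, P6, P5, P7.
Key observation: the first exact fit in this order is P4 — it needs (1, 2, 3) with (3, 2, 3) free, meeting a requested resource to the last unit.
Check, step by step:
  pool = (3, 2, 3)
  run P4 (needs (1, 2, 3), free (3, 2, 3)); after release of (0, 1, 0) the pool is (3, 3, 3)
  run P3 (needs (1, 3, 3), free (3, 3, 3)); after release of (0, 0, 2) the pool is (3, 3, 5)
  run P8 (needs (3, 1, 5), free (3, 3, 5)); after release of (1, 3, 0) the pool is (4, 6, 5)
  run P2 (needs (3, 5, 5), free (4, 6, 5)); after release of (2, 1, 1) the pool is (6, 7, 6)
  run P6 (needs (5, 6, 1), free (6, 7, 6)); after release of (1, 1, 1) the pool is (7, 8, 7)
  run P5 (needs (7, 7, 6), free (7, 8, 7)); after release of (1, 0, 3) the pool is (8, 8, 10)
  run P7 (needs (7, 7, 9), free (8, 8, 10)); after release of (0, 0, 2) the pool is (8, 8, 12)


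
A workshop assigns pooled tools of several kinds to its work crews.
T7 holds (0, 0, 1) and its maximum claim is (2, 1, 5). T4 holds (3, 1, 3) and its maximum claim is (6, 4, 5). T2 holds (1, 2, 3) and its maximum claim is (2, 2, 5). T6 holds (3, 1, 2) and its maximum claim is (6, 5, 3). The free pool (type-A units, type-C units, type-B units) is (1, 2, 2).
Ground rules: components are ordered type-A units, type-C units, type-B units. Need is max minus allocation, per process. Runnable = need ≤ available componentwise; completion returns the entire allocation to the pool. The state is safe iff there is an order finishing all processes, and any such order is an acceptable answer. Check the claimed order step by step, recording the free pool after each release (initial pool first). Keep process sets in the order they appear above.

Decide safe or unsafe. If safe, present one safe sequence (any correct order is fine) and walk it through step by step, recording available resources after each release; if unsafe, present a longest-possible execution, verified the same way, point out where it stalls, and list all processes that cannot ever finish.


UNSAFE.
Key observation: even finishing T2, T7 leaves just (2, 4, 6) free — too little type-A units for any of the remaining processes.
Going as far as possible: T2, T7; after that, nothing fits. Walking it through:
  pool = (1, 2, 2)
  T2 needs (1, 0, 2) <= (1, 2, 2) -> finishes; pool += (1, 2, 3) = (2, 4, 5)
  T7 needs (2, 1, 4) <= (2, 4, 5) -> finishes; pool += (0, 0, 1) = (2, 4, 6)
  T4 still needs (3, 3, 2) but only (2, 4, 6) is free — short on type-A units
  T6 still needs (3, 4, 1) but only (2, 4, 6) is free — short on type-A units
Processes that can never finish: T4 and T6.


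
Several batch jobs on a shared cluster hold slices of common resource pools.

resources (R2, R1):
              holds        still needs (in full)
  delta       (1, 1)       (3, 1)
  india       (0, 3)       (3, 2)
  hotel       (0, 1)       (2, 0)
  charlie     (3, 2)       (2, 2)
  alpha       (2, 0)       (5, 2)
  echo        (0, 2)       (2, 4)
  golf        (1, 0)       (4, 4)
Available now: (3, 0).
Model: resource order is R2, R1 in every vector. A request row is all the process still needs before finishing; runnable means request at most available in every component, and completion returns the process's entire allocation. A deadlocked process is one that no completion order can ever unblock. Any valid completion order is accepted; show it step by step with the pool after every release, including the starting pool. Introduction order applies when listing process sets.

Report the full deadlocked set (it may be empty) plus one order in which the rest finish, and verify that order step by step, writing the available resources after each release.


The deadlocked set is empty.
Key observation: starting with hotel, each completion frees enough for the next — no one is permanently blocked.
The rest can finish in the order hotel, delta, charlie, india, golf, echo, alpha. Step-by-step check:
  pool = (3, 0)
  hotel needs (2, 0) <= (3, 0) -> finishes; pool += (0, 1) = (3, 1)
  delta needs (3, 1) <= (3, 1) -> finishes; pool += (1, 1) = (4, 2)
  charlie needs (2, 2) <= (4, 2) -> finishes; pool += (3, 2) = (7, 4)
  india needs (3, 2) <= (7, 4) -> finishes; pool += (0, 3) = (7, 7)
  golf needs (4, 4) <= (7, 7) -> finishes; pool += (1, 0) = (8, 7)
  echo needs (2, 4) <= (8, 7) -> finishes; pool += (0, 2) = (8, 9)
  alpha needs (5, 2) <= (8, 9) -> finishes; pool += (2, 0) = (10, 9)


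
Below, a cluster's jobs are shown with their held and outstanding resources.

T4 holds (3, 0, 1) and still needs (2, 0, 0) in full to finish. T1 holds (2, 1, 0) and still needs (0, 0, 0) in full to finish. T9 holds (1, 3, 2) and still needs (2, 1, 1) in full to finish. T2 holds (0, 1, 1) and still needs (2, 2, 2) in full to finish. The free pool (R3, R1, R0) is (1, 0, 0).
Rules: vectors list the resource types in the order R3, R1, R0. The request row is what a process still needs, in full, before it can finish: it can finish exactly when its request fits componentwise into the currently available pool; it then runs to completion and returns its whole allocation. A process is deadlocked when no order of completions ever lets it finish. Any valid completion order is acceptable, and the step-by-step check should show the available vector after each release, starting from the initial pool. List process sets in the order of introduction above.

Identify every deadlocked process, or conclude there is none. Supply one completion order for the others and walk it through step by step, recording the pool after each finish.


No process is deadlocked.
Key observation: no deadlock: T1 fits now, and the freed resources carry the rest through.
A valid finishing order for the others: T1, T4, T9, T2. Walking it through:
  pool = (1, 0, 0)
  T1 needs (0, 0, 0) <= (1, 0, 0) -> finishes; pool += (2, 1, 0) = (3, 1, 0)
  T4 needs (2, 0, 0) <= (3, 1, 0) -> finishes; pool += (3, 0, 1) = (6, 1, 1)
  T9 needs (2, 1, 1) <= (6, 1, 1) -> finishes; pool += (1, 3, 2) = (7, 4, 3)
  T2 needs (2, 2, 2) <= (7, 4, 3) -> finishes; pool += (0, 1, 1) = (7, 5, 4)


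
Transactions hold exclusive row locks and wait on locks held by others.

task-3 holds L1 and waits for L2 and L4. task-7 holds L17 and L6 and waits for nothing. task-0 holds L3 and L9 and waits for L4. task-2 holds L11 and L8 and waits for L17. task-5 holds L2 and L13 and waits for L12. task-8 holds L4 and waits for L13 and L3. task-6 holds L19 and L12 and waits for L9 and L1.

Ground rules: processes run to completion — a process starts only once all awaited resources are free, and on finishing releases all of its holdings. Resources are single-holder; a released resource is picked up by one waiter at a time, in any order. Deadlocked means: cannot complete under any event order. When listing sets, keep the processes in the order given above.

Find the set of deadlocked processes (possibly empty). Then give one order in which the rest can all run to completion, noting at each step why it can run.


Deadlocked: task-3, task-0, task-5, task-8 and task-6.
Key observation: the knot is the closed ring of waits task-3 -> task-5 -> task-6 -> task-3; task-0 and task-8 are caught in further circular waits.
A valid finishing order for the others: task-7, task-2.
Step-by-step check:
  run task-7 (it waits on nothing); releases L17 and L6
  task-2 waits on L17 — all released -> runs and releases L11 and L8


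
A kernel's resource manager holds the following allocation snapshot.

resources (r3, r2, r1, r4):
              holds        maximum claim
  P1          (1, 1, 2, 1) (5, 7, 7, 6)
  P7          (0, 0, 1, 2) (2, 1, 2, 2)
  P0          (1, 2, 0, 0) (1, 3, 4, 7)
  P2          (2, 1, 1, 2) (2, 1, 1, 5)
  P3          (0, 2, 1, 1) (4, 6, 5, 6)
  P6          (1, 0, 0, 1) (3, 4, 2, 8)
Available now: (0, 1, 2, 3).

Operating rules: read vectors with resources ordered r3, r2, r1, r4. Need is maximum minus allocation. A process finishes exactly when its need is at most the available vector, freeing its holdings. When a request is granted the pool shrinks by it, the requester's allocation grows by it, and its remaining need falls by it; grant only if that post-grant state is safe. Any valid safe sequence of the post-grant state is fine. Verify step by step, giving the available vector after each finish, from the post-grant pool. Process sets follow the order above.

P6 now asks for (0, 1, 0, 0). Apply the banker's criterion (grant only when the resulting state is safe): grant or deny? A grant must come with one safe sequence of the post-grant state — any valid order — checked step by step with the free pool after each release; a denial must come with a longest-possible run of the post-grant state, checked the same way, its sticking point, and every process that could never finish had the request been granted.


GRANT. The post-grant state is safe; one safe sequence: P2, P7, P0, P6, P3, P1.
Key observation: even at the reduced pool (0, 0, 2, 3), P2 fits immediately, so safety survives the grant.
Check on the post-grant state, step by step:
  pool = (0, 0, 2, 3)
  P2: need (0, 0, 0, 3) fits (0, 0, 2, 3); releases (2, 1, 1, 2), pool now (2, 1, 3, 5)
  P7: need (2, 1, 1, 0) fits (2, 1, 3, 5); releases (0, 0, 1, 2), pool now (2, 1, 4, 7)
  P0: need (0, 1, 4, 7) fits (2, 1, 4, 7); releases (1, 2, 0, 0), pool now (3, 3, 4, 7)
  P6: need (2, 3, 2, 7) fits (3, 3, 4, 7); releases (1, 1, 0, 1), pool now (4, 4, 4, 8)
  P3: need (4, 4, 4, 5) fits (4, 4, 4, 8); releases (0, 2, 1, 1), pool now (4, 6, 5, 9)
  P1: need (4, 6, 5, 5) fits (4, 6, 5, 9); releases (1, 1, 2, 1), pool now (5, 7, 7, 10)


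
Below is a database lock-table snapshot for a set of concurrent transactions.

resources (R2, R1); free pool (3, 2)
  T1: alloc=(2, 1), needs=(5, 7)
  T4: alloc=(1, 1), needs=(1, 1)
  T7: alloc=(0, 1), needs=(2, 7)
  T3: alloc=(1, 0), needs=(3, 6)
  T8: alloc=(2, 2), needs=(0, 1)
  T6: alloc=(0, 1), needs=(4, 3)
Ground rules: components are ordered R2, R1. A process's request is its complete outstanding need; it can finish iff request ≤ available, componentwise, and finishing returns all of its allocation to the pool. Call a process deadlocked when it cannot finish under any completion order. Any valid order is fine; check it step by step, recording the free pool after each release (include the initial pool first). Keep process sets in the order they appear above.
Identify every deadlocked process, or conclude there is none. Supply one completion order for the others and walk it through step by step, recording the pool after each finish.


Deadlocked set: T1 and T7.
Key observation: the pool after T4, T8, T6, T3 is (7, 6); every surviving request exceeds it in R1, so progress ends there.
A valid finishing order for the others: T4, T8, T6, T3. Step-by-step check:
  pool = (3, 2)
  run T4 (needs (1, 1), free (3, 2)); after release of (1, 1) the pool is (4, 3)
  run T8 (needs (0, 1), free (4, 3)); after release of (2, 2) the pool is (6, 5)
  run T6 (needs (4, 3), free (6, 5)); after release of (0, 1) the pool is (6, 6)
  run T3 (needs (3, 6), free (6, 6)); after release of (1, 0) the pool is (7, 6)
The stuck group stays short no matter what:
  T1 cannot run: need (5, 7) vs free (7, 6) (insufficient R1)
  T7 cannot run: need (2, 7) vs free (7, 6) (insufficient R1)


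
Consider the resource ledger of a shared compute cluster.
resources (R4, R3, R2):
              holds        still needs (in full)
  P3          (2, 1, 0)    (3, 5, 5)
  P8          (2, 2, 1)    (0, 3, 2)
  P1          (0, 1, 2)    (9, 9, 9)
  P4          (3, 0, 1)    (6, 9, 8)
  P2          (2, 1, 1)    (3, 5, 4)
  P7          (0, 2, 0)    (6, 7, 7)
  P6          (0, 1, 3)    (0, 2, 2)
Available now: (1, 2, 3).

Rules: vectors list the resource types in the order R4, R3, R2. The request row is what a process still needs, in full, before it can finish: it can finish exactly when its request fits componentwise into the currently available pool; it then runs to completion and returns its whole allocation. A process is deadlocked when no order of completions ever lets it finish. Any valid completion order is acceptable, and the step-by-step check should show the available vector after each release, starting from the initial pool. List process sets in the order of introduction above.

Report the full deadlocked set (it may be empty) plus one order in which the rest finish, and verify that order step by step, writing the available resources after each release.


Nothing here is deadlocked.
Key observation: P6 can run right away; the returned allocation unlocks the remaining processes in turn.
The rest can finish in the order P6, P8, P2, P3, P7, P4, P1. Walking it through:
  pool = (1, 2, 3)
  run P6 (needs (0, 2, 2), free (1, 2, 3)); after release of (0, 1, 3) the pool is (1, 3, 6)
  run P8 (needs (0, 3, 2), free (1, 3, 6)); after release of (2, 2, 1) the pool is (3, 5, 7)
  run P2 (needs (3, 5, 4), free (3, 5, 7)); after release of (2, 1, 1) the pool is (5, 6, 8)
  run P3 (needs (3, 5, 5), free (5, 6, 8)); after release of (2, 1, 0) the pool is (7, 7, 8)
  run P7 (needs (6, 7, 7), free (7, 7, 8)); after release of (0, 2, 0) the pool is (7, 9, 8)
  run P4 (needs (6, 9, 8), free (7, 9, 8)); after release of (3, 0, 1) the pool is (10, 9, 9)
  run P1 (needs (9, 9, 9), free (10, 9, 9)); after release of (0, 1, 2) the pool is (10, 10, 11)
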